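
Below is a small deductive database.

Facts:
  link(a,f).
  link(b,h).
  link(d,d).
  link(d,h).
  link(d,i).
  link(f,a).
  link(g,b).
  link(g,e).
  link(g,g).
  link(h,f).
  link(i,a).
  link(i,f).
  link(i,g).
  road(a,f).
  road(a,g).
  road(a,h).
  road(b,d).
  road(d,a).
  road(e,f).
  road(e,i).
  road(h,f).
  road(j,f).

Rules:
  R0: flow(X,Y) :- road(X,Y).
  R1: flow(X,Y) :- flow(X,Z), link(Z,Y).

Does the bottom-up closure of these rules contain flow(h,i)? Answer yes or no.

round 1: derive flow(a,f) via R0 from road(a,f)
round 1: derive flow(a,g) via R0 from road(a,g)
round 1: derive flow(a,h) via R0 from road(a,h)
round 1: derive flow(b,d) via R0 from road(b,d)
round 1: derive flow(d,a) via R0 from road(d,a)
round 1: derive flow(e,f) via R0 from road(e,f)
round 1: derive flow(e,i) via R0 from road(e,i)
round 1: derive flow(h,f) via R0 from road(h,f)
round 1: derive flow(j,f) via R0 from road(j,f)
round 2: derive flow(a,a) via R1 from flow(a,f), link(f,a)
round 2: derive flow(a,b) via R1 from flow(a,g), link(g,b)
round 2: derive flow(a,e) via R1 from flow(a,g), link(g,e)
round 2: derive flow(b,h) via R1 from flow(b,d), link(d,h)
round 2: derive flow(b,i) via R1 from flow(b,d), link(d,i)
round 2: derive flow(d,f) via R1 from flow(d,a), link(a,f)
round 2: derive flow(e,a) via R1 from flow(e,f), link(f,a)
round 2: derive flow(e,g) via R1 from flow(e,i), link(i,g)
round 2: derive flow(h,a) via R1 from flow(h,f), link(f,a)
round 2: derive flow(j,a) via R1 from flow(j,f), link(f,a)
round 3: derive flow(b,a) via R1 from flow(b,i), link(i,a)
round 3: derive flow(b,f) via R1 from flow(b,h), link(h,f)
round 3: derive flow(b,g) via R1 from flow(b,i), link(i,g)
round 3: derive flow(e,b) via R1 from flow(e,g), link(g,b)
round 3: derive flow(e,e) via R1 from flow(e,g), link(g,e)
round 4: derive flow(b,b) via R1 from flow(b,g), link(g,b)
round 4: derive flow(b,e) via R1 from flow(b,g), link(g,e)
round 4: derive flow(e,h) via R1 from flow(e,b), link(b,h)

no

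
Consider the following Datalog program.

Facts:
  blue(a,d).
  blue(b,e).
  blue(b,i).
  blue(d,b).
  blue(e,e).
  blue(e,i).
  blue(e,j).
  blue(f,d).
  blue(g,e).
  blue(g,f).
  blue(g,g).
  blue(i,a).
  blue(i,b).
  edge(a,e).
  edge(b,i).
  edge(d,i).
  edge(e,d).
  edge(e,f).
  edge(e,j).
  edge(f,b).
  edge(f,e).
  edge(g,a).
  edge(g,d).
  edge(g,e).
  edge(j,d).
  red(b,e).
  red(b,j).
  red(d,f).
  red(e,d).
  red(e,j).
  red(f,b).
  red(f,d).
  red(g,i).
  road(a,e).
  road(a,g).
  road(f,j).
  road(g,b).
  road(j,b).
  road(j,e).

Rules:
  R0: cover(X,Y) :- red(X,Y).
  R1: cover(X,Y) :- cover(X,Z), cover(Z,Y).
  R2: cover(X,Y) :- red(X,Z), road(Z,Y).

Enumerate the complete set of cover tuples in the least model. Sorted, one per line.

cover(b,b)
cover(b,d)
cover(b,e)
cover(b,f)
cover(b,j)
cover(d,b)
cover(d,d)
cover(d,e)
cover(d,f)
cover(d,j)
cover(e,b)
cover(e,d)
cover(e,e)
cover(e,f)
cover(e,j)
cover(f,b)
cover(f,d)
cover(f,e)
cover(f,f)
cover(f,j)
cover(g,i)

round 1: derive cover(b,e) via R0 from red(b,e)
round 1: derive cover(b,j) via R0 from red(b,j)
round 1: derive cover(d,f) via R0 from red(d,f)
round 1: derive cover(e,d) via R0 from red(e,d)
round 1: derive cover(e,j) via R0 from red(e,j)
round 1: derive cover(f,b) via R0 from red(f,b)
round 1: derive cover(f,d) via R0 from red(f,d)
round 1: derive cover(g,i) via R0 from red(g,i)
round 1: derive cover(b,b) via R2 from red(b,j), road(j,b)
round 1: derive cover(d,j) via R2 from red(d,f), road(f,j)
round 1: derive cover(e,b) via R2 from red(e,j), road(j,b)
round 1: derive cover(e,e) via R2 from red(e,j), road(j,e)
round 2: derive cover(b,d) via R1 from cover(b,e), cover(e,d)
round 2: derive cover(d,b) via R1 from cover(d,f), cover(f,b)
round 2: derive cover(d,d) via R1 from cover(d,f), cover(f,d)
round 2: derive cover(e,f) via R1 from cover(e,d), cover(d,f)
round 2: derive cover(f,e) via R1 from cover(f,b), cover(b,e)
round 2: derive cover(f,f) via R1 from cover(f,d), cover(d,f)
round 2: derive cover(f,j) via R1 from cover(f,b), cover(b,j)
round 3: derive cover(b,f) via R1 from cover(b,d), cover(d,f)
round 3: derive cover(d,e) via R1 from cover(d,b), cover(b,e)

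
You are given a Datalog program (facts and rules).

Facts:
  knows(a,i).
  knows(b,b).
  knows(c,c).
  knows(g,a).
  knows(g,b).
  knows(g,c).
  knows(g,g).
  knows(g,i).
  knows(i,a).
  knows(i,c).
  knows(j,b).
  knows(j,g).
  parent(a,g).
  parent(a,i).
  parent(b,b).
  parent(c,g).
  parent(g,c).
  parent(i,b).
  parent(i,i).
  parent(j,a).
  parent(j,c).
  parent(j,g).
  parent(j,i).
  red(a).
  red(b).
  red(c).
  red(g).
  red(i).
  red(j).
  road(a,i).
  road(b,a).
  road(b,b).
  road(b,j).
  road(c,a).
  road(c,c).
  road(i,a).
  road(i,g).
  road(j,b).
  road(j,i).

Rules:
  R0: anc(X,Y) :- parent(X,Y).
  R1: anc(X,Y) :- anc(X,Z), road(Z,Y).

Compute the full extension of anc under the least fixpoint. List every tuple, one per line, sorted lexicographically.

anc(a,a)
anc(a,g)
anc(a,i)
anc(b,a)
anc(b,b)
anc(b,g)
anc(b,i)
anc(b,j)
anc(c,g)
anc(g,a)
anc(g,c)
anc(g,g)
anc(g,i)
anc(i,a)
anc(i,b)
anc(i,g)
anc(i,i)
anc(i,j)
anc(j,a)
anc(j,c)
anc(j,g)
anc(j,i)

round 1: derive anc(a,g) via R0 from parent(a,g)
round 1: derive anc(a,i) via R0 from parent(a,i)
round 1: derive anc(b,b) via R0 from parent(b,b)
round 1: derive anc(c,g) via R0 from parent(c,g)
round 1: derive anc(g,c) via R0 from parent(g,c)
round 1: derive anc(i,b) via R0 from parent(i,b)
round 1: derive anc(i,i) via R0 from parent(i,i)
round 1: derive anc(j,a) via R0 from parent(j,a)
round 1: derive anc(j,c) via R0 from parent(j,c)
round 1: derive anc(j,g) via R0 from parent(j,g)
round 1: derive anc(j,i) via R0 from parent(j,i)
round 2: derive anc(a,a) via R1 from anc(a,i), road(i,a)
round 2: derive anc(b,a) via R1 from anc(b,b), road(b,a)
round 2: derive anc(b,j) via R1 from anc(b,b), road(b,j)
round 2: derive anc(g,a) via R1 from anc(g,c), road(c,a)
round 2: derive anc(i,a) via R1 from anc(i,b), road(b,a)
round 2: derive anc(i,g) via R1 from anc(i,i), road(i,g)
round 2: derive anc(i,j) via R1 from anc(i,b), road(b,j)
round 3: derive anc(b,i) via R1 from anc(b,a), road(a,i)
round 3: derive anc(g,i) via R1 from anc(g,a), road(a,i)
round 4: derive anc(b,g) via R1 from anc(b,i), road(i,g)
round 4: derive anc(g,g) via R1 from anc(g,i), road(i,g)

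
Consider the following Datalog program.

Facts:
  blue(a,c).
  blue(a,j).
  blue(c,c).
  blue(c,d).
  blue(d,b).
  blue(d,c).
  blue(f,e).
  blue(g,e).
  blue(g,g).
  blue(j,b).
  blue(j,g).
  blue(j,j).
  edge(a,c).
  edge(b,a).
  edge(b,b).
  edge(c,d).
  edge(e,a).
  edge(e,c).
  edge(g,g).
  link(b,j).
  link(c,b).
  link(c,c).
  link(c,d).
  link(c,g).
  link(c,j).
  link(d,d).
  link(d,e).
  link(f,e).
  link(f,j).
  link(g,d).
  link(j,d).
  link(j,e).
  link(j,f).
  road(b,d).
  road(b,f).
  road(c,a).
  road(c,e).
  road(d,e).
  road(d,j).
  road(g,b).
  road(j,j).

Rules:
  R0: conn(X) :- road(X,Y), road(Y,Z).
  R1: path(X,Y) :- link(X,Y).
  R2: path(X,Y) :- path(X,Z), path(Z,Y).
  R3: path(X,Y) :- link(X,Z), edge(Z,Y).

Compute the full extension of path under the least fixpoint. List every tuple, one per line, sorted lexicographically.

path(b,a)
path(b,b)
path(b,c)
path(b,d)
path(b,e)
path(b,f)
path(b,g)
path(b,j)
path(c,a)
path(c,b)
path(c,c)
path(c,d)
path(c,e)
path(c,f)
path(c,g)
path(c,j)
path(d,a)
path(d,b)
path(d,c)
path(d,d)
path(d,e)
path(d,f)
path(d,g)
path(d,j)
path(f,a)
path(f,b)
path(f,c)
path(f,d)
path(f,e)
path(f,f)
path(f,g)
path(f,j)
path(g,a)
path(g,b)
path(g,c)
path(g,d)
path(g,e)
path(g,f)
path(g,g)
path(g,j)
path(j,a)
path(j,b)
path(j,c)
path(j,d)
path(j,e)
path(j,f)
path(j,g)
path(j,j)

round 1: derive path(b,j) via R1 from link(b,j)
round 1: derive path(c,b) via R1 from link(c,b)
round 1: derive path(c,c) via R1 from link(c,c)
round 1: derive path(c,d) via R1 from link(c,d)
round 1: derive path(c,g) via R1 from link(c,g)
round 1: derive path(c,j) via R1 from link(c,j)
round 1: derive path(d,d) via R1 from link(d,d)
round 1: derive path(d,e) via R1 from link(d,e)
round 1: derive path(f,e) via R1 from link(f,e)
round 1: derive path(f,j) via R1 from link(f,j)
round 1: derive path(g,d) via R1 from link(g,d)
round 1: derive path(j,d) via R1 from link(j,d)
round 1: derive path(j,e) via R1 from link(j,e)
round 1: derive path(j,f) via R1 from link(j,f)
round 1: derive path(c,a) via R3 from link(c,b), edge(b,a)
round 1: derive path(d,a) via R3 from link(d,e), edge(e,a)
round 1: derive path(d,c) via R3 from link(d,e), edge(e,c)
round 1: derive path(f,a) via R3 from link(f,e), edge(e,a)
round 1: derive path(f,c) via R3 from link(f,e), edge(e,c)
round 1: derive path(j,a) via R3 from link(j,e), edge(e,a)
round 1: derive path(j,c) via R3 from link(j,e), edge(e,c)
round 2: derive path(b,a) via R2 from path(b,j), path(j,a)
round 2: derive path(b,c) via R2 from path(b,j), path(j,c)
round 2: derive path(b,d) via R2 from path(b,j), path(j,d)
round 2: derive path(b,e) via R2 from path(b,j), path(j,e)
round 2: derive path(b,f) via R2 from path(b,j), path(j,f)
round 2: derive path(c,e) via R2 from path(c,d), path(d,e)
round 2: derive path(c,f) via R2 from path(c,j), path(j,f)
round 2: derive path(d,b) via R2 from path(d,c), path(c,b)
round 2: derive path(d,g) via R2 from path(d,c), path(c,g)
round 2: derive path(d,j) via R2 from path(d,c), path(c,j)
round 2: derive path(f,b) via R2 from path(f,c), path(c,b)
round 2: derive path(f,d) via R2 from path(f,c), path(c,d)
round 2: derive path(f,f) via R2 from path(f,j), path(j,f)
round 2: derive path(f,g) via R2 from path(f,c), path(c,g)
round 2: derive path(g,a) via R2 from path(g,d), path(d,a)
round 2: derive path(g,c) via R2 from path(g,d), path(d,c)
round 2: derive path(g,e) via R2 from path(g,d), path(d,e)
round 2: derive path(j,b) via R2 from path(j,c), path(c,b)
round 2: derive path(j,g) via R2 from path(j,c), path(c,g)
round 2: derive path(j,j) via R2 from path(j,c), path(c,j)
round 3: derive path(b,b) via R2 from path(b,c), path(c,b)
round 3: derive path(b,g) via R2 from path(b,c), path(c,g)
round 3: derive path(d,f) via R2 from path(d,b), path(b,f)
round 3: derive path(g,b) via R2 from path(g,c), path(c,b)
round 3: derive path(g,f) via R2 from path(g,c), path(c,f)
round 3: derive path(g,g) via R2 from path(g,c), path(c,g)
round 3: derive path(g,j) via R2 from path(g,c), path(c,j)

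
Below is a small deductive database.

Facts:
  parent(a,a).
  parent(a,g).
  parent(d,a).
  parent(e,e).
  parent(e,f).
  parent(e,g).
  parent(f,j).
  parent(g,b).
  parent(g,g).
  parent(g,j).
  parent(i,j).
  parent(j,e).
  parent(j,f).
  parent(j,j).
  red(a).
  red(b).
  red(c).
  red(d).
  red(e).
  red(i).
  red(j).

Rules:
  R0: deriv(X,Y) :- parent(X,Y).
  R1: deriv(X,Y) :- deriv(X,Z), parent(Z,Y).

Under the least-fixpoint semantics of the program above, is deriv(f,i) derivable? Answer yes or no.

round 1: derive deriv(a,a) via R0 from parent(a,a)
round 1: derive deriv(a,g) via R0 from parent(a,g)
round 1: derive deriv(d,a) via R0 from parent(d,a)
round 1: derive deriv(e,e) via R0 from parent(e,e)
round 1: derive deriv(e,f) via R0 from parent(e,f)
round 1: derive deriv(e,g) via R0 from parent(e,g)
round 1: derive deriv(f,j) via R0 from parent(f,j)
round 1: derive deriv(g,b) via R0 from parent(g,b)
round 1: derive deriv(g,g) via R0 from parent(g,g)
round 1: derive deriv(g,j) via R0 from parent(g,j)
round 1: derive deriv(i,j) via R0 from parent(i,j)
round 1: derive deriv(j,e) via R0 from parent(j,e)
round 1: derive deriv(j,f) via R0 from parent(j,f)
round 1: derive deriv(j,j) via R0 from parent(j,j)
round 2: derive deriv(a,b) via R1 from deriv(a,g), parent(g,b)
round 2: derive deriv(a,j) via R1 from deriv(a,g), parent(g,j)
round 2: derive deriv(d,g) via R1 from deriv(d,a), parent(a,g)
round 2: derive deriv(e,b) via R1 from deriv(e,g), parent(g,b)
round 2: derive deriv(e,j) via R1 from deriv(e,f), parent(f,j)
round 2: derive deriv(f,e) via R1 from deriv(f,j), parent(j,e)
round 2: derive deriv(f,f) via R1 from deriv(f,j), parent(j,f)
round 2: derive deriv(g,e) via R1 from deriv(g,j), parent(j,e)
round 2: derive deriv(g,f) via R1 from deriv(g,j), parent(j,f)
round 2: derive deriv(i,e) via R1 from deriv(i,j), parent(j,e)
round 2: derive deriv(i,f) via R1 from deriv(i,j), parent(j,f)
round 2: derive deriv(j,g) via R1 from deriv(j,e), parent(e,g)
round 3: derive deriv(a,e) via R1 from deriv(a,j), parent(j,e)
round 3: derive deriv(a,f) via R1 from deriv(a,j), parent(j,f)
round 3: derive deriv(d,b) via R1 from deriv(d,g), parent(g,b)
round 3: derive deriv(d,j) via R1 from deriv(d,g), parent(g,j)
round 3: derive deriv(f,g) via R1 from deriv(f,e), parent(e,g)
round 3: derive deriv(i,g) via R1 from deriv(i,e), parent(e,g)
round 3: derive deriv(j,b) via R1 from deriv(j,g), parent(g,b)
round 4: derive deriv(d,e) via R1 from deriv(d,j), parent(j,e)
round 4: derive deriv(d,f) via R1 from deriv(d,j), parent(j,f)
round 4: derive deriv(f,b) via R1 from deriv(f,g), parent(g,b)
round 4: derive deriv(i,b) via R1 from deriv(i,g), parent(g,b)

no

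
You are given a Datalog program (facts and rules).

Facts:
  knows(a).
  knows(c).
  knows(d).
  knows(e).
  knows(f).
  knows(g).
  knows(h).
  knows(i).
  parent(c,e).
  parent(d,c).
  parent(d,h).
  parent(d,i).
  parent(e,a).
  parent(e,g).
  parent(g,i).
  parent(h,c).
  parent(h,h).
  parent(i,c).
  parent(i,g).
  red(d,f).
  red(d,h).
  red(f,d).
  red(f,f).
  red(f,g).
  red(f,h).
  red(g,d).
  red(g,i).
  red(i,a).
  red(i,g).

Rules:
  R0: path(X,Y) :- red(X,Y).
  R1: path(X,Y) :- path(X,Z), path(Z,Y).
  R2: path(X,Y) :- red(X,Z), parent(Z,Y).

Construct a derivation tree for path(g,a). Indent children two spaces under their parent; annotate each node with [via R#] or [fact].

path(g,a)  [via R1]
  path(g,i)  [via R0]
    red(g,i)  [fact]
  path(i,a)  [via R0]
    red(i,a)  [fact]

round 1: derive path(d,f) via R0 from red(d,f)
round 1: derive path(d,h) via R0 from red(d,h)
round 1: derive path(f,d) via R0 from red(f,d)
round 1: derive path(f,f) via R0 from red(f,f)
round 1: derive path(f,g) via R0 from red(f,g)
round 1: derive path(f,h) via R0 from red(f,h)
round 1: derive path(g,d) via R0 from red(g,d)
round 1: derive path(g,i) via R0 from red(g,i)
round 1: derive path(i,a) via R0 from red(i,a)
round 1: derive path(i,g) via R0 from red(i,g)
round 1: derive path(d,c) via R2 from red(d,h), parent(h,c)
round 1: derive path(f,c) via R2 from red(f,d), parent(d,c)
round 1: derive path(f,i) via R2 from red(f,d), parent(d,i)
round 1: derive path(g,c) via R2 from red(g,d), parent(d,c)
round 1: derive path(g,g) via R2 from red(g,i), parent(i,g)
round 1: derive path(g,h) via R2 from red(g,d), parent(d,h)
round 1: derive path(i,i) via R2 from red(i,g), parent(g,i)
round 2: derive path(d,d) via R1 from path(d,f), path(f,d)
round 2: derive path(d,g) via R1 from path(d,f), path(f,g)
round 2: derive path(d,i) via R1 from path(d,f), path(f,i)
round 2: derive path(f,a) via R1 from path(f,i), path(i,a)
round 2: derive path(g,a) via R1 from path(g,i), path(i,a)
round 2: derive path(g,f) via R1 from path(g,d), path(d,f)
round 2: derive path(i,c) via R1 from path(i,g), path(g,c)
round 2: derive path(i,d) via R1 from path(i,g), path(g,d)
round 2: derive path(i,h) via R1 from path(i,g), path(g,h)
round 3: derive path(d,a) via R1 from path(d,f), path(f,a)
round 3: derive path(i,f) via R1 from path(i,d), path(d,f)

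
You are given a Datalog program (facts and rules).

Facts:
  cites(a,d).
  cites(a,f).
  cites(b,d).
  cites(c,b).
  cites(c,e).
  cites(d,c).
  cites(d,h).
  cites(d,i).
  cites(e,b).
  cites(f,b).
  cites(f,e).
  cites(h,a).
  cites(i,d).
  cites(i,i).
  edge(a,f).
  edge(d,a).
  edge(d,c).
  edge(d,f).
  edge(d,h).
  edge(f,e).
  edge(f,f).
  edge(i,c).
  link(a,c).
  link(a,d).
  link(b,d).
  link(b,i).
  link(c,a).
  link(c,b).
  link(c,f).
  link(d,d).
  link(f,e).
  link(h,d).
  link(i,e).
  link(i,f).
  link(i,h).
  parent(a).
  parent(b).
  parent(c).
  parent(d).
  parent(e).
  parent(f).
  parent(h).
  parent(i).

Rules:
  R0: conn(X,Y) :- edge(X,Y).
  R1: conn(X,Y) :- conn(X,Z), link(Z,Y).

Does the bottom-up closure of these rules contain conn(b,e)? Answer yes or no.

no

round 1: derive conn(a,f) via R0 from edge(a,f)
round 1: derive conn(d,a) via R0 from edge(d,a)
round 1: derive conn(d,c) via R0 from edge(d,c)
round 1: derive conn(d,f) via R0 from edge(d,f)
round 1: derive conn(d,h) via R0 from edge(d,h)
round 1: derive conn(f,e) via R0 from edge(f,e)
round 1: derive conn(f,f) via R0 from edge(f,f)
round 1: derive conn(i,c) via R0 from edge(i,c)
round 2: derive conn(a,e) via R1 from conn(a,f), link(f,e)
round 2: derive conn(d,b) via R1 from conn(d,c), link(c,b)
round 2: derive conn(d,d) via R1 from conn(d,a), link(a,d)
round 2: derive conn(d,e) via R1 from conn(d,f), link(f,e)
round 2: derive conn(i,a) via R1 from conn(i,c), link(c,a)
round 2: derive conn(i,b) via R1 from conn(i,c), link(c,b)
round 2: derive conn(i,f) via R1 from conn(i,c), link(c,f)
round 3: derive conn(d,i) via R1 from conn(d,b), link(b,i)
round 3: derive conn(i,d) via R1 from conn(i,a), link(a,d)
round 3: derive conn(i,e) via R1 from conn(i,f), link(f,e)
round 3: derive conn(i,i) via R1 from conn(i,b), link(b,i)
round 4: derive conn(i,h) via R1 from conn(i,i), link(i,h)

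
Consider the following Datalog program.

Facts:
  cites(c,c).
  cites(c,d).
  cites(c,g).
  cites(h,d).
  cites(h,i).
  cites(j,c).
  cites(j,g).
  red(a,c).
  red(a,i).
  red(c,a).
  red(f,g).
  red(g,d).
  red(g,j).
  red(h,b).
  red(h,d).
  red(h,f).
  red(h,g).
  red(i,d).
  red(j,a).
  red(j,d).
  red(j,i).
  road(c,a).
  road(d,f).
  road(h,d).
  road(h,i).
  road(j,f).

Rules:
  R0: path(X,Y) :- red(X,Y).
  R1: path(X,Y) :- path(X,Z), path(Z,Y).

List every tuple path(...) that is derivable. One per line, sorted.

path(a,a)
path(a,c)
path(a,d)
path(a,i)
path(c,a)
path(c,c)
path(c,d)
path(c,i)
path(f,a)
path(f,c)
path(f,d)
path(f,g)
path(f,i)
path(f,j)
path(g,a)
path(g,c)
path(g,d)
path(g,i)
path(g,j)
path(h,a)
path(h,b)
path(h,c)
path(h,d)
path(h,f)
path(h,g)
path(h,i)
path(h,j)
path(i,d)
path(j,a)
path(j,c)
path(j,d)
path(j,i)

round 1: derive path(a,c) via R0 from red(a,c)
round 1: derive path(a,i) via R0 from red(a,i)
round 1: derive path(c,a) via R0 from red(c,a)
round 1: derive path(f,g) via R0 from red(f,g)
round 1: derive path(g,d) via R0 from red(g,d)
round 1: derive path(g,j) via R0 from red(g,j)
round 1: derive path(h,b) via R0 from red(h,b)
round 1: derive path(h,d) via R0 from red(h,d)
round 1: derive path(h,f) via R0 from red(h,f)
round 1: derive path(h,g) via R0 from red(h,g)
round 1: derive path(i,d) via R0 from red(i,d)
round 1: derive path(j,a) via R0 from red(j,a)
round 1: derive path(j,d) via R0 from red(j,d)
round 1: derive path(j,i) via R0 from red(j,i)
round 2: derive path(a,a) via R1 from path(a,c), path(c,a)
round 2: derive path(a,d) via R1 from path(a,i), path(i,d)
round 2: derive path(c,c) via R1 from path(c,a), path(a,c)
round 2: derive path(c,i) via R1 from path(c,a), path(a,i)
round 2: derive path(f,d) via R1 from path(f,g), path(g,d)
round 2: derive path(f,j) via R1 from path(f,g), path(g,j)
round 2: derive path(g,a) via R1 from path(g,j), path(j,a)
round 2: derive path(g,i) via R1 from path(g,j), path(j,i)
round 2: derive path(h,j) via R1 from path(h,g), path(g,j)
round 2: derive path(j,c) via R1 from path(j,a), path(a,c)
round 3: derive path(c,d) via R1 from path(c,a), path(a,d)
round 3: derive path(f,a) via R1 from path(f,g), path(g,a)
round 3: derive path(f,c) via R1 from path(f,j), path(j,c)
round 3: derive path(f,i) via R1 from path(f,g), path(g,i)
round 3: derive path(g,c) via R1 from path(g,a), path(a,c)
round 3: derive path(h,a) via R1 from path(h,g), path(g,a)
round 3: derive path(h,c) via R1 from path(h,j), path(j,c)
round 3: derive path(h,i) via R1 from path(h,g), path(g,i)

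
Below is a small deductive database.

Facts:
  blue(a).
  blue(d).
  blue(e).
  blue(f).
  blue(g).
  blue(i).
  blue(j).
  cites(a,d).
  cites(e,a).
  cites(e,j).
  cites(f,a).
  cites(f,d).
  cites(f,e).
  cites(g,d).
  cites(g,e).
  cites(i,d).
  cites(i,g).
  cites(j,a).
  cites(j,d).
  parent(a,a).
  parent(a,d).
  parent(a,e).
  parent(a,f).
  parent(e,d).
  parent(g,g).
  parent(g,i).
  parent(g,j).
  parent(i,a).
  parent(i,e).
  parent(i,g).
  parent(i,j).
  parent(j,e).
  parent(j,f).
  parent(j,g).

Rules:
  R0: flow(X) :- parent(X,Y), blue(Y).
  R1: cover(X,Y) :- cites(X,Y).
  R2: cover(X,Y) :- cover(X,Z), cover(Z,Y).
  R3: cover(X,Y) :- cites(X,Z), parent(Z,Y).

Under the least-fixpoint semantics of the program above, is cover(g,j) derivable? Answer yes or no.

yes

round 1: derive cover(a,d) via R1 from cites(a,d)
round 1: derive cover(e,a) via R1 from cites(e,a)
round 1: derive cover(e,j) via R1 from cites(e,j)
round 1: derive cover(f,a) via R1 from cites(f,a)
round 1: derive cover(f,d) via R1 from cites(f,d)
round 1: derive cover(f,e) via R1 from cites(f,e)
round 1: derive cover(g,d) via R1 from cites(g,d)
round 1: derive cover(g,e) via R1 from cites(g,e)
round 1: derive cover(i,d) via R1 from cites(i,d)
round 1: derive cover(i,g) via R1 from cites(i,g)
round 1: derive cover(j,a) via R1 from cites(j,a)
round 1: derive cover(j,d) via R1 from cites(j,d)
round 1: derive cover(e,d) via R3 from cites(e,a), parent(a,d)
round 1: derive cover(e,e) via R3 from cites(e,a), parent(a,e)
round 1: derive cover(e,f) via R3 from cites(e,a), parent(a,f)
round 1: derive cover(e,g) via R3 from cites(e,j), parent(j,g)
round 1: derive cover(f,f) via R3 from cites(f,a), parent(a,f)
round 1: derive cover(i,i) via R3 from cites(i,g), parent(g,i)
round 1: derive cover(i,j) via R3 from cites(i,g), parent(g,j)
round 1: derive cover(j,e) via R3 from cites(j,a), parent(a,e)
round 1: derive cover(j,f) via R3 from cites(j,a), parent(a,f)
round 2: derive cover(f,g) via R2 from cover(f,e), cover(e,g)
round 2: derive cover(f,j) via R2 from cover(f,e), cover(e,j)
round 2: derive cover(g,a) via R2 from cover(g,e), cover(e,a)
round 2: derive cover(g,f) via R2 from cover(g,e), cover(e,f)
round 2: derive cover(g,g) via R2 from cover(g,e), cover(e,g)
round 2: derive cover(g,j) via R2 from cover(g,e), cover(e,j)
round 2: derive cover(i,a) via R2 from cover(i,j), cover(j,a)
round 2: derive cover(i,e) via R2 from cover(i,g), cover(g,e)
round 2: derive cover(i,f) via R2 from cover(i,j), cover(j,f)
round 2: derive cover(j,g) via R2 from cover(j,e), cover(e,g)
round 2: derive cover(j,j) via R2 from cover(j,e), cover(e,j)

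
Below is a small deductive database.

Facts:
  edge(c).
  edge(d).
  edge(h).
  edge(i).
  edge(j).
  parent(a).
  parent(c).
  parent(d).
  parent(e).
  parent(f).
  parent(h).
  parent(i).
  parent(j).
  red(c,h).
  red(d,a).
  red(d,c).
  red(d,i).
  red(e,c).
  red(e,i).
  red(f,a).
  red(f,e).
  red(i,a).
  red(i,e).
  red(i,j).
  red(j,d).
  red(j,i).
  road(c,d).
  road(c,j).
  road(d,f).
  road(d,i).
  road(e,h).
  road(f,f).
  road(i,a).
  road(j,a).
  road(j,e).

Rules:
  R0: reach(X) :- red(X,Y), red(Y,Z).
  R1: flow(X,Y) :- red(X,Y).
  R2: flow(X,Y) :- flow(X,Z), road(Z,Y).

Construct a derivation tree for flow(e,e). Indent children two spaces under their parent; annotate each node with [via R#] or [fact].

flow(e,e)  [via R2]
  flow(e,j)  [via R2]
    flow(e,c)  [via R1]
      red(e,c)  [fact]
    road(c,j)  [fact]
  road(j,e)  [fact]

round 1: derive flow(c,h) via R1 from red(c,h)
round 1: derive flow(d,a) via R1 from red(d,a)
round 1: derive flow(d,c) via R1 from red(d,c)
round 1: derive flow(d,i) via R1 from red(d,i)
round 1: derive flow(e,c) via R1 from red(e,c)
round 1: derive flow(e,i) via R1 from red(e,i)
round 1: derive flow(f,a) via R1 from red(f,a)
round 1: derive flow(f,e) via R1 from red(f,e)
round 1: derive flow(i,a) via R1 from red(i,a)
round 1: derive flow(i,e) via R1 from red(i,e)
round 1: derive flow(i,j) via R1 from red(i,j)
round 1: derive flow(j,d) via R1 from red(j,d)
round 1: derive flow(j,i) via R1 from red(j,i)
round 2: derive flow(d,d) via R2 from flow(d,c), road(c,d)
round 2: derive flow(d,j) via R2 from flow(d,c), road(c,j)
round 2: derive flow(e,a) via R2 from flow(e,i), road(i,a)
round 2: derive flow(e,d) via R2 from flow(e,c), road(c,d)
round 2: derive flow(e,j) via R2 from flow(e,c), road(c,j)
round 2: derive flow(f,h) via R2 from flow(f,e), road(e,h)
round 2: derive flow(i,h) via R2 from flow(i,e), road(e,h)
round 2: derive flow(j,a) via R2 from flow(j,i), road(i,a)
round 2: derive flow(j,f) via R2 from flow(j,d), road(d,f)
round 3: derive flow(d,e) via R2 from flow(d,j), road(j,e)
round 3: derive flow(d,f) via R2 from flow(d,d), road(d,f)
round 3: derive flow(e,e) via R2 from flow(e,j), road(j,e)
round 3: derive flow(e,f) via R2 from flow(e,d), road(d,f)
round 4: derive flow(d,h) via R2 from flow(d,e), road(e,h)
round 4: derive flow(e,h) via R2 from flow(e,e), road(e,h)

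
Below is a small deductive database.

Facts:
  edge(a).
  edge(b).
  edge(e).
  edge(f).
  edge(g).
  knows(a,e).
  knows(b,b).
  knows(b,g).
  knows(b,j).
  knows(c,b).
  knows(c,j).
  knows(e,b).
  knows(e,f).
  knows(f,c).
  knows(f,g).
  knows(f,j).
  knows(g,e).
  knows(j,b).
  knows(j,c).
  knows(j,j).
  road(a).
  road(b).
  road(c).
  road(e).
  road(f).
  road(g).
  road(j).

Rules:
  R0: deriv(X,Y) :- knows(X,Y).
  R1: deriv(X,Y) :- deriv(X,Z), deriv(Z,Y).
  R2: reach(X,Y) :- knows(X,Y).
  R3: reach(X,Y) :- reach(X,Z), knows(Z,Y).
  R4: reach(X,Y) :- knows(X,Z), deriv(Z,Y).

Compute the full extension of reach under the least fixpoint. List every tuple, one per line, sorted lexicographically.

reach(a,b)
reach(a,c)
reach(a,e)
reach(a,f)
reach(a,g)
reach(a,j)
reach(b,b)
reach(b,c)
reach(b,e)
reach(b,f)
reach(b,g)
reach(b,j)
reach(c,b)
reach(c,c)
reach(c,e)
reach(c,f)
reach(c,g)
reach(c,j)
reach(e,b)
reach(e,c)
reach(e,e)
reach(e,f)
reach(e,g)
reach(e,j)
reach(f,b)
reach(f,c)
reach(f,e)
reach(f,f)
reach(f,g)
reach(f,j)
reach(g,b)
reach(g,c)
reach(g,e)
reach(g,f)
reach(g,g)
reach(g,j)
reach(j,b)
reach(j,c)
reach(j,e)
reach(j,f)
reach(j,g)
reach(j,j)

round 1: derive deriv(a,e) via R0 from knows(a,e)
round 1: derive deriv(b,b) via R0 from knows(b,b)
round 1: derive deriv(b,g) via R0 from knows(b,g)
round 1: derive deriv(b,j) via R0 from knows(b,j)
round 1: derive deriv(c,b) via R0 from knows(c,b)
round 1: derive deriv(c,j) via R0 from knows(c,j)
round 1: derive deriv(e,b) via R0 from knows(e,b)
round 1: derive deriv(e,f) via R0 from knows(e,f)
round 1: derive deriv(f,c) via R0 from knows(f,c)
round 1: derive deriv(f,g) via R0 from knows(f,g)
round 1: derive deriv(f,j) via R0 from knows(f,j)
round 1: derive deriv(g,e) via R0 from knows(g,e)
round 1: derive deriv(j,b) via R0 from knows(j,b)
round 1: derive deriv(j,c) via R0 from knows(j,c)
round 1: derive deriv(j,j) via R0 from knows(j,j)
round 1: derive reach(a,e) via R2 from knows(a,e)
round 1: derive reach(b,b) via R2 from knows(b,b)
round 1: derive reach(b,g) via R2 from knows(b,g)
round 1: derive reach(b,j) via R2 from knows(b,j)
round 1: derive reach(c,b) via R2 from knows(c,b)
round 1: derive reach(c,j) via R2 from knows(c,j)
round 1: derive reach(e,b) via R2 from knows(e,b)
round 1: derive reach(e,f) via R2 from knows(e,f)
round 1: derive reach(f,c) via R2 from knows(f,c)
round 1: derive reach(f,g) via R2 from knows(f,g)
round 1: derive reach(f,j) via R2 from knows(f,j)
round 1: derive reach(g,e) via R2 from knows(g,e)
round 1: derive reach(j,b) via R2 from knows(j,b)
round 1: derive reach(j,c) via R2 from knows(j,c)
round 1: derive reach(j,j) via R2 from knows(j,j)
round 2: derive deriv(a,b) via R1 from deriv(a,e), deriv(e,b)
round 2: derive deriv(a,f) via R1 from deriv(a,e), deriv(e,f)
round 2: derive deriv(b,c) via R1 from deriv(b,j), deriv(j,c)
round 2: derive deriv(b,e) via R1 from deriv(b,g), deriv(g,e)
round 2: derive deriv(c,c) via R1 from deriv(c,j), deriv(j,c)
round 2: derive deriv(c,g) via R1 from deriv(c,b), deriv(b,g)
round 2: derive deriv(e,c) via R1 from deriv(e,f), deriv(f,c)
round 2: derive deriv(e,g) via R1 from deriv(e,b), deriv(b,g)
round 2: derive deriv(e,j) via R1 from deriv(e,b), deriv(b,j)
round 2: derive deriv(f,b) via R1 from deriv(f,c), deriv(c,b)
round 2: derive deriv(f,e) via R1 from deriv(f,g), deriv(g,e)
round 2: derive deriv(g,b) via R1 from deriv(g,e), deriv(e,b)
round 2: derive deriv(g,f) via R1 from deriv(g,e), deriv(e,f)
round 2: derive deriv(j,g) via R1 from deriv(j,b), deriv(b,g)
round 2: derive reach(a,b) via R3 from reach(a,e), knows(e,b)
round 2: derive reach(a,f) via R3 from reach(a,e), knows(e,f)
round 2: derive reach(b,c) via R3 from reach(b,j), knows(j,c)
round 2: derive reach(b,e) via R3 from reach(b,g), knows(g,e)
round 2: derive reach(c,c) via R3 from reach(c,j), knows(j,c)
round 2: derive reach(c,g) via R3 from reach(c,b), knows(b,g)
round 2: derive reach(e,c) via R3 from reach(e,f), knows(f,c)
round 2: derive reach(e,g) via R3 from reach(e,b), knows(b,g)
round 2: derive reach(e,j) via R3 from reach(e,b), knows(b,j)
round 2: derive reach(f,b) via R3 from reach(f,c), knows(c,b)
round 2: derive reach(f,e) via R3 from reach(f,g), knows(g,e)
round 2: derive reach(g,b) via R3 from reach(g,e), knows(e,b)
round 2: derive reach(g,f) via R3 from reach(g,e), knows(e,f)
round 2: derive reach(j,g) via R3 from reach(j,b), knows(b,g)
round 3: derive deriv(a,c) via R1 from deriv(a,b), deriv(b,c)
round 3: derive deriv(a,g) via R1 from deriv(a,b), deriv(b,g)
round 3: derive deriv(a,j) via R1 from deriv(a,b), deriv(b,j)
round 3: derive deriv(b,f) via R1 from deriv(b,e), deriv(e,f)
round 3: derive deriv(c,e) via R1 from deriv(c,b), deriv(b,e)
round 3: derive deriv(c,f) via R1 from deriv(c,g), deriv(g,f)
round 3: derive deriv(e,e) via R1 from deriv(e,b), deriv(b,e)
round 3: derive deriv(f,f) via R1 from deriv(f,e), deriv(e,f)
round 3: derive deriv(g,c) via R1 from deriv(g,b), deriv(b,c)
round 3: derive deriv(g,g) via R1 from deriv(g,b), deriv(b,g)
round 3: derive deriv(g,j) via R1 from deriv(g,b), deriv(b,j)
round 3: derive deriv(j,e) via R1 from deriv(j,b), deriv(b,e)
round 3: derive deriv(j,f) via R1 from deriv(j,g), deriv(g,f)
round 3: derive reach(a,c) via R3 from reach(a,f), knows(f,c)
round 3: derive reach(a,g) via R3 from reach(a,b), knows(b,g)
round 3: derive reach(a,j) via R3 from reach(a,b), knows(b,j)
round 3: derive reach(b,f) via R3 from reach(b,e), knows(e,f)
round 3: derive reach(c,e) via R3 from reach(c,g), knows(g,e)
round 3: derive reach(e,e) via R3 from reach(e,g), knows(g,e)
round 3: derive reach(f,f) via R3 from reach(f,e), knows(e,f)
round 3: derive reach(g,c) via R3 from reach(g,f), knows(f,c)
round 3: derive reach(g,g) via R3 from reach(g,b), knows(b,g)
round 3: derive reach(g,j) via R3 from reach(g,b), knows(b,j)
round 3: derive reach(j,e) via R3 from reach(j,g), knows(g,e)
round 4: derive reach(c,f) via R3 from reach(c,e), knows(e,f)
round 4: derive reach(j,f) via R3 from reach(j,e), knows(e,f)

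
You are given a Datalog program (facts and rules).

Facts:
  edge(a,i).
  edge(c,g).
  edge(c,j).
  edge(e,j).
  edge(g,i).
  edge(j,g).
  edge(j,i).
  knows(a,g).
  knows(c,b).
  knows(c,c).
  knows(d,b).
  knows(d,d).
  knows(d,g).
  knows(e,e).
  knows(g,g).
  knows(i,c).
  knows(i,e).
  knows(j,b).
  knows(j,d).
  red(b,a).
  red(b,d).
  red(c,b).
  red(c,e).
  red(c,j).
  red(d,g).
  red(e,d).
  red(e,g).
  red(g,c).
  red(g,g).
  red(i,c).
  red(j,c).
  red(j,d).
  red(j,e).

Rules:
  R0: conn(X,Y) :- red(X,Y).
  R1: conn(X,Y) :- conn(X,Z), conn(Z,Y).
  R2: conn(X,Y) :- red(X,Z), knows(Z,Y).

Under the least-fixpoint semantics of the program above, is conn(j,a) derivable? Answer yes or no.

yes

round 1: derive conn(b,a) via R0 from red(b,a)
round 1: derive conn(b,d) via R0 from red(b,d)
round 1: derive conn(c,b) via R0 from red(c,b)
round 1: derive conn(c,e) via R0 from red(c,e)
round 1: derive conn(c,j) via R0 from red(c,j)
round 1: derive conn(d,g) via R0 from red(d,g)
round 1: derive conn(e,d) via R0 from red(e,d)
round 1: derive conn(e,g) via R0 from red(e,g)
round 1: derive conn(g,c) via R0 from red(g,c)
round 1: derive conn(g,g) via R0 from red(g,g)
round 1: derive conn(i,c) via R0 from red(i,c)
round 1: derive conn(j,c) via R0 from red(j,c)
round 1: derive conn(j,d) via R0 from red(j,d)
round 1: derive conn(j,e) via R0 from red(j,e)
round 1: derive conn(b,b) via R2 from red(b,d), knows(d,b)
round 1: derive conn(b,g) via R2 from red(b,a), knows(a,g)
round 1: derive conn(c,d) via R2 from red(c,j), knows(j,d)
round 1: derive conn(e,b) via R2 from red(e,d), knows(d,b)
round 1: derive conn(g,b) via R2 from red(g,c), knows(c,b)
round 1: derive conn(i,b) via R2 from red(i,c), knows(c,b)
round 1: derive conn(j,b) via R2 from red(j,c), knows(c,b)
round 1: derive conn(j,g) via R2 from red(j,d), knows(d,g)
round 2: derive conn(b,c) via R1 from conn(b,g), conn(g,c)
round 2: derive conn(c,a) via R1 from conn(c,b), conn(b,a)
round 2: derive conn(c,c) via R1 from conn(c,j), conn(j,c)
round 2: derive conn(c,g) via R1 from conn(c,b), conn(b,g)
round 2: derive conn(d,b) via R1 from conn(d,g), conn(g,b)
round 2: derive conn(d,c) via R1 from conn(d,g), conn(g,c)
round 2: derive conn(e,a) via R1 from conn(e,b), conn(b,a)
round 2: derive conn(e,c) via R1 from conn(e,g), conn(g,c)
round 2: derive conn(g,a) via R1 from conn(g,b), conn(b,a)
round 2: derive conn(g,d) via R1 from conn(g,b), conn(b,d)
round 2: derive conn(g,e) via R1 from conn(g,c), conn(c,e)
round 2: derive conn(g,j) via R1 from conn(g,c), conn(c,j)
round 2: derive conn(i,a) via R1 from conn(i,b), conn(b,a)
round 2: derive conn(i,d) via R1 from conn(i,b), conn(b,d)
round 2: derive conn(i,e) via R1 from conn(i,c), conn(c,e)
round 2: derive conn(i,g) via R1 from conn(i,b), conn(b,g)
round 2: derive conn(i,j) via R1 from conn(i,c), conn(c,j)
round 2: derive conn(j,a) via R1 from conn(j,b), conn(b,a)
round 2: derive conn(j,j) via R1 from conn(j,c), conn(c,j)
round 3: derive conn(b,e) via R1 from conn(b,c), conn(c,e)
round 3: derive conn(b,j) via R1 from conn(b,c), conn(c,j)
round 3: derive conn(d,a) via R1 from conn(d,b), conn(b,a)
round 3: derive conn(d,d) via R1 from conn(d,b), conn(b,d)
round 3: derive conn(d,e) via R1 from conn(d,c), conn(c,e)
round 3: derive conn(d,j) via R1 from conn(d,c), conn(c,j)
round 3: derive conn(e,e) via R1 from conn(e,c), conn(c,e)
round 3: derive conn(e,j) via R1 from conn(e,c), conn(c,j)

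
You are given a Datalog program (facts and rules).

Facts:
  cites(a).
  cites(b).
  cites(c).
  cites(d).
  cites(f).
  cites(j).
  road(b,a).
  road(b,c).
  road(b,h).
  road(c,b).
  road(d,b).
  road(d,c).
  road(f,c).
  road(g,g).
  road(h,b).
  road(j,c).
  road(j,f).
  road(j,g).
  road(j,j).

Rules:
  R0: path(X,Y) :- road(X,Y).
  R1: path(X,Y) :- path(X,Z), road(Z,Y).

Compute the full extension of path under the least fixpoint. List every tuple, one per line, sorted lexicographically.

round 1: derive path(b,a) via R0 from road(b,a)
round 1: derive path(b,c) via R0 from road(b,c)
round 1: derive path(b,h) via R0 from road(b,h)
round 1: derive path(c,b) via R0 from road(c,b)
round 1: derive path(d,b) via R0 from road(d,b)
round 1: derive path(d,c) via R0 from road(d,c)
round 1: derive path(f,c) via R0 from road(f,c)
round 1: derive path(g,g) via R0 from road(g,g)
round 1: derive path(h,b) via R0 from road(h,b)
round 1: derive path(j,c) via R0 from road(j,c)
round 1: derive path(j,f) via R0 from road(j,f)
round 1: derive path(j,g) via R0 from road(j,g)
round 1: derive path(j,j) via R0 from road(j,j)
round 2: derive path(b,b) via R1 from path(b,c), road(c,b)
round 2: derive path(c,a) via R1 from path(c,b), road(b,a)
round 2: derive path(c,c) via R1 from path(c,b), road(b,c)
round 2: derive path(c,h) via R1 from path(c,b), road(b,h)
round 2: derive path(d,a) via R1 from path(d,b), road(b,a)
round 2: derive path(d,h) via R1 from path(d,b), road(b,h)
round 2: derive path(f,b) via R1 from path(f,c), road(c,b)
round 2: derive path(h,a) via R1 from path(h,b), road(b,a)
round 2: derive path(h,c) via R1 from path(h,b), road(b,c)
round 2: derive path(h,h) via R1 from path(h,b), road(b,h)
round 2: derive path(j,b) via R1 from path(j,c), road(c,b)
round 3: derive path(f,a) via R1 from path(f,b), road(b,a)
round 3: derive path(f,h) via R1 from path(f,b), road(b,h)
round 3: derive path(j,a) via R1 from path(j,b), road(b,a)
round 3: derive path(j,h) via R1 from path(j,b), road(b,h)

path(b,a)
path(b,b)
path(b,c)
path(b,h)
path(c,a)
path(c,b)
path(c,c)
path(c,h)
path(d,a)
path(d,b)
path(d,c)
path(d,h)
path(f,a)
path(f,b)
path(f,c)
path(f,h)
path(g,g)
path(h,a)
path(h,b)
path(h,c)
path(h,h)
path(j,a)
path(j,b)
path(j,c)
path(j,f)
path(j,g)
path(j,h)
path(j,j)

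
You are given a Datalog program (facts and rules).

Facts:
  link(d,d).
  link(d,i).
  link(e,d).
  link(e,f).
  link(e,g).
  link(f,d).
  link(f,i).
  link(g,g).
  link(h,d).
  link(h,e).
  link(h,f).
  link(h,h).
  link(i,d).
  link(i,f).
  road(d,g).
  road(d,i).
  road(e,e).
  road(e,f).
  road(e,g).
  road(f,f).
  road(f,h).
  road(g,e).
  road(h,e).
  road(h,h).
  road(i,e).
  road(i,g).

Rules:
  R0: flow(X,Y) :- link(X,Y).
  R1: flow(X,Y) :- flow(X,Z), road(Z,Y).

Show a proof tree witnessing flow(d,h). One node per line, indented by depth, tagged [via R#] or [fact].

flow(d,h)  [via R1]
  flow(d,f)  [via R1]
    flow(d,e)  [via R1]
      flow(d,i)  [via R0]
        link(d,i)  [fact]
      road(i,e)  [fact]
    road(e,f)  [fact]
  road(f,h)  [fact]

round 1: derive flow(d,d) via R0 from link(d,d)
round 1: derive flow(d,i) via R0 from link(d,i)
round 1: derive flow(e,d) via R0 from link(e,d)
round 1: derive flow(e,f) via R0 from link(e,f)
round 1: derive flow(e,g) via R0 from link(e,g)
round 1: derive flow(f,d) via R0 from link(f,d)
round 1: derive flow(f,i) via R0 from link(f,i)
round 1: derive flow(g,g) via R0 from link(g,g)
round 1: derive flow(h,d) via R0 from link(h,d)
round 1: derive flow(h,e) via R0 from link(h,e)
round 1: derive flow(h,f) via R0 from link(h,f)
round 1: derive flow(h,h) via R0 from link(h,h)
round 1: derive flow(i,d) via R0 from link(i,d)
round 1: derive flow(i,f) via R0 from link(i,f)
round 2: derive flow(d,e) via R1 from flow(d,i), road(i,e)
round 2: derive flow(d,g) via R1 from flow(d,d), road(d,g)
round 2: derive flow(e,e) via R1 from flow(e,g), road(g,e)
round 2: derive flow(e,h) via R1 from flow(e,f), road(f,h)
round 2: derive flow(e,i) via R1 from flow(e,d), road(d,i)
round 2: derive flow(f,e) via R1 from flow(f,i), road(i,e)
round 2: derive flow(f,g) via R1 from flow(f,d), road(d,g)
round 2: derive flow(g,e) via R1 from flow(g,g), road(g,e)
round 2: derive flow(h,g) via R1 from flow(h,d), road(d,g)
round 2: derive flow(h,i) via R1 from flow(h,d), road(d,i)
round 2: derive flow(i,g) via R1 from flow(i,d), road(d,g)
round 2: derive flow(i,h) via R1 from flow(i,f), road(f,h)
round 2: derive flow(i,i) via R1 from flow(i,d), road(d,i)
round 3: derive flow(d,f) via R1 from flow(d,e), road(e,f)
round 3: derive flow(f,f) via R1 from flow(f,e), road(e,f)
round 3: derive flow(g,f) via R1 from flow(g,e), road(e,f)
round 3: derive flow(i,e) via R1 from flow(i,g), road(g,e)
round 4: derive flow(d,h) via R1 from flow(d,f), road(f,h)
round 4: derive flow(f,h) via R1 from flow(f,f), road(f,h)
round 4: derive flow(g,h) via R1 from flow(g,f), road(f,h)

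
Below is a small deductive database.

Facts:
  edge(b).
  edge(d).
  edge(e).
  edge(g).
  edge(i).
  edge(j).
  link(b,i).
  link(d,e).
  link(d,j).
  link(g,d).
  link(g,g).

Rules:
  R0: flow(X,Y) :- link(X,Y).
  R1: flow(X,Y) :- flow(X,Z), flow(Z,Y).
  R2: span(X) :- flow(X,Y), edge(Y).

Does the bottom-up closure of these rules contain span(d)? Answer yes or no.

yes

round 1: derive flow(b,i) via R0 from link(b,i)
round 1: derive flow(d,e) via R0 from link(d,e)
round 1: derive flow(d,j) via R0 from link(d,j)
round 1: derive flow(g,d) via R0 from link(g,d)
round 1: derive flow(g,g) via R0 from link(g,g)
round 2: derive flow(g,e) via R1 from flow(g,d), flow(d,e)
round 2: derive flow(g,j) via R1 from flow(g,d), flow(d,j)
round 2: derive span(b) via R2 from flow(b,i), edge(i)
round 2: derive span(d) via R2 from flow(d,e), edge(e)
round 2: derive span(g) via R2 from flow(g,d), edge(d)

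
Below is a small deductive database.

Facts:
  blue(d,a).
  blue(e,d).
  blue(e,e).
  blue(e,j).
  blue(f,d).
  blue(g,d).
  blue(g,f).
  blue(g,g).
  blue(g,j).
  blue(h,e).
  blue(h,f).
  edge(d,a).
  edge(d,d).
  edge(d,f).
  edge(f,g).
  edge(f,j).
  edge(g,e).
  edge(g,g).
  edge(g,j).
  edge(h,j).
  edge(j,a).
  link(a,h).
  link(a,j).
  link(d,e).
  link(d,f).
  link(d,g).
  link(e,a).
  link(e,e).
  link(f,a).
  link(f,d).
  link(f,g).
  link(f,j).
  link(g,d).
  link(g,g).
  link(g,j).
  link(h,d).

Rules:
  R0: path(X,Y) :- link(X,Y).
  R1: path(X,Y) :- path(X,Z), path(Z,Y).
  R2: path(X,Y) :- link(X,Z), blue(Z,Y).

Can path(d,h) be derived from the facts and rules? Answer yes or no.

round 1: derive path(a,h) via R0 from link(a,h)
round 1: derive path(a,j) via R0 from link(a,j)
round 1: derive path(d,e) via R0 from link(d,e)
round 1: derive path(d,f) via R0 from link(d,f)
round 1: derive path(d,g) via R0 from link(d,g)
round 1: derive path(e,a) via R0 from link(e,a)
round 1: derive path(e,e) via R0 from link(e,e)
round 1: derive path(f,a) via R0 from link(f,a)
round 1: derive path(f,d) via R0 from link(f,d)
round 1: derive path(f,g) via R0 from link(f,g)
round 1: derive path(f,j) via R0 from link(f,j)
round 1: derive path(g,d) via R0 from link(g,d)
round 1: derive path(g,g) via R0 from link(g,g)
round 1: derive path(g,j) via R0 from link(g,j)
round 1: derive path(h,d) via R0 from link(h,d)
round 1: derive path(a,e) via R2 from link(a,h), blue(h,e)
round 1: derive path(a,f) via R2 from link(a,h), blue(h,f)
round 1: derive path(d,d) via R2 from link(d,e), blue(e,d)
round 1: derive path(d,j) via R2 from link(d,e), blue(e,j)
round 1: derive path(e,d) via R2 from link(e,e), blue(e,d)
round 1: derive path(e,j) via R2 from link(e,e), blue(e,j)
round 1: derive path(f,f) via R2 from link(f,g), blue(g,f)
round 1: derive path(g,a) via R2 from link(g,d), blue(d,a)
round 1: derive path(g,f) via R2 from link(g,g), blue(g,f)
round 1: derive path(h,a) via R2 from link(h,d), blue(d,a)
round 2: derive path(a,a) via R1 from path(a,e), path(e,a)
round 2: derive path(a,d) via R1 from path(a,e), path(e,d)
round 2: derive path(a,g) via R1 from path(a,f), path(f,g)
round 2: derive path(d,a) via R1 from path(d,e), path(e,a)
round 2: derive path(e,f) via R1 from path(e,a), path(a,f)
round 2: derive path(e,g) via R1 from path(e,d), path(d,g)
round 2: derive path(e,h) via R1 from path(e,a), path(a,h)
round 2: derive path(f,e) via R1 from path(f,a), path(a,e)
round 2: derive path(f,h) via R1 from path(f,a), path(a,h)
round 2: derive path(g,e) via R1 from path(g,a), path(a,e)
round 2: derive path(g,h) via R1 from path(g,a), path(a,h)
round 2: derive path(h,e) via R1 from path(h,a), path(a,e)
round 2: derive path(h,f) via R1 from path(h,a), path(a,f)
round 2: derive path(h,g) via R1 from path(h,d), path(d,g)
round 2: derive path(h,h) via R1 from path(h,a), path(a,h)
round 2: derive path(h,j) via R1 from path(h,a), path(a,j)
round 3: derive path(d,h) via R1 from path(d,a), path(a,h)

yes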